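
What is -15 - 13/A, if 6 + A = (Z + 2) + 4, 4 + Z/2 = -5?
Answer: -257/18 ≈ -14.278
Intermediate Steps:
Z = -18 (Z = -8 + 2*(-5) = -8 - 10 = -18)
A = -18 (A = -6 + ((-18 + 2) + 4) = -6 + (-16 + 4) = -6 - 12 = -18)
-15 - 13/A = -15 - 13/(-18) = -15 - 13*(-1/18) = -15 + 13/18 = -257/18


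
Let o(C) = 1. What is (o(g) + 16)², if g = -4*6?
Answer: 289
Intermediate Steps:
g = -24
(o(g) + 16)² = (1 + 16)² = 17² = 289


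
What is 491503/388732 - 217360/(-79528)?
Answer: 15447879763/3864384812 ≈ 3.9975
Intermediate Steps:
491503/388732 - 217360/(-79528) = 491503*(1/388732) - 217360*(-1/79528) = 491503/388732 + 27170/9941 = 15447879763/3864384812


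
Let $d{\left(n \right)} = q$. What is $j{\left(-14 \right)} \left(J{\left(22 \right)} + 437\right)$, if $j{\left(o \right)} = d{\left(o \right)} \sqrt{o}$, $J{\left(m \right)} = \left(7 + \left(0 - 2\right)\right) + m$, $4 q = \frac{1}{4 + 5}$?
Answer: $\frac{116 i \sqrt{14}}{9} \approx 48.226 i$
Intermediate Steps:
$q = \frac{1}{36}$ ($q = \frac{1}{4 \left(4 + 5\right)} = \frac{1}{4 \cdot 9} = \frac{1}{4} \cdot \frac{1}{9} = \frac{1}{36} \approx 0.027778$)
$J{\left(m \right)} = 5 + m$ ($J{\left(m \right)} = \left(7 - 2\right) + m = 5 + m$)
$d{\left(n \right)} = \frac{1}{36}$
$j{\left(o \right)} = \frac{\sqrt{o}}{36}$
$j{\left(-14 \right)} \left(J{\left(22 \right)} + 437\right) = \frac{\sqrt{-14}}{36} \left(\left(5 + 22\right) + 437\right) = \frac{i \sqrt{14}}{36} \left(27 + 437\right) = \frac{i \sqrt{14}}{36} \cdot 464 = \frac{116 i \sqrt{14}}{9}$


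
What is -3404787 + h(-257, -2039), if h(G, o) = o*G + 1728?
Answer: -2879036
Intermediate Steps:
h(G, o) = 1728 + G*o (h(G, o) = G*o + 1728 = 1728 + G*o)
-3404787 + h(-257, -2039) = -3404787 + (1728 - 257*(-2039)) = -3404787 + (1728 + 524023) = -3404787 + 525751 = -2879036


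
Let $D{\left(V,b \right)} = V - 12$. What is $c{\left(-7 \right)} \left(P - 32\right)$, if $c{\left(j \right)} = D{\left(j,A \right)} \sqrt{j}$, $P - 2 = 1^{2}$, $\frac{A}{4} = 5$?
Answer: $551 i \sqrt{7} \approx 1457.8 i$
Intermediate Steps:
$A = 20$ ($A = 4 \cdot 5 = 20$)
$D{\left(V,b \right)} = -12 + V$ ($D{\left(V,b \right)} = V - 12 = -12 + V$)
$P = 3$ ($P = 2 + 1^{2} = 2 + 1 = 3$)
$c{\left(j \right)} = \sqrt{j} \left(-12 + j\right)$ ($c{\left(j \right)} = \left(-12 + j\right) \sqrt{j} = \sqrt{j} \left(-12 + j\right)$)
$c{\left(-7 \right)} \left(P - 32\right) = \sqrt{-7} \left(-12 - 7\right) \left(3 - 32\right) = i \sqrt{7} \left(-19\right) \left(-29\right) = - 19 i \sqrt{7} \left(-29\right) = 551 i \sqrt{7}$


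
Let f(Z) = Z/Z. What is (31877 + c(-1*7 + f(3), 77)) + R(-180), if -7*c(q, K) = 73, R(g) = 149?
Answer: 224109/7 ≈ 32016.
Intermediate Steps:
f(Z) = 1
c(q, K) = -73/7 (c(q, K) = -⅐*73 = -73/7)
(31877 + c(-1*7 + f(3), 77)) + R(-180) = (31877 - 73/7) + 149 = 223066/7 + 149 = 224109/7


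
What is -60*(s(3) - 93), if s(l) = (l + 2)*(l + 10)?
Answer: 1680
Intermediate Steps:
s(l) = (2 + l)*(10 + l)
-60*(s(3) - 93) = -60*((20 + 3**2 + 12*3) - 93) = -60*((20 + 9 + 36) - 93) = -60*(65 - 93) = -60*(-28) = 1680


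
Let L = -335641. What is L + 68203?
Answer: -267438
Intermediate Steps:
L + 68203 = -335641 + 68203 = -267438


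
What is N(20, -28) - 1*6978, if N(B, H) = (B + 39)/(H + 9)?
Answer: -132641/19 ≈ -6981.1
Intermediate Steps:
N(B, H) = (39 + B)/(9 + H)
N(20, -28) - 1*6978 = (39 + 20)/(9 - 28) - 1*6978 = 59/(-19) - 6978 = -1/19*59 - 6978 = -59/19 - 6978 = -132641/19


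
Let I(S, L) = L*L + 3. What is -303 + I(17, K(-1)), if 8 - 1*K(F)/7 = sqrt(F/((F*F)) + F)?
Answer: 2738 - 784*I*sqrt(2) ≈ 2738.0 - 1108.7*I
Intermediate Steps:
K(F) = 56 - 7*sqrt(F + 1/F) (K(F) = 56 - 7*sqrt(F/((F*F)) + F) = 56 - 7*sqrt(F/(F**2) + F) = 56 - 7*sqrt(F/F**2 + F) = 56 - 7*sqrt(1/F + F) = 56 - 7*sqrt(F + 1/F))
I(S, L) = 3 + L**2 (I(S, L) = L**2 + 3 = 3 + L**2)
-303 + I(17, K(-1)) = -303 + (3 + (56 - 7*sqrt(-1 + 1/(-1)))**2) = -303 + (3 + (56 - 7*sqrt(-1 - 1))**2) = -303 + (3 + (56 - 7*I*sqrt(2))**2) = -300 + (56 - 7*I*sqrt(2))**2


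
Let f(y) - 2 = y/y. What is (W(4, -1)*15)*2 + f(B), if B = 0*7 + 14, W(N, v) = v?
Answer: -27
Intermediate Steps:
B = 14 (B = 0 + 14 = 14)
f(y) = 3 (f(y) = 2 + y/y = 2 + 1 = 3)
(W(4, -1)*15)*2 + f(B) = -1*15*2 + 3 = -15*2 + 3 = -30 + 3 = -27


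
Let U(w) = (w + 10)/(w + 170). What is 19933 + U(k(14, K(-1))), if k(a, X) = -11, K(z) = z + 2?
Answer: 3169346/159 ≈ 19933.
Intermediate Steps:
K(z) = 2 + z
U(w) = (10 + w)/(170 + w)
19933 + U(k(14, K(-1))) = 19933 + (10 - 11)/(170 - 11) = 19933 - 1/159 = 3169346/159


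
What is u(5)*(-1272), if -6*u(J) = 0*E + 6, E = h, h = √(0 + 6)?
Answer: 1272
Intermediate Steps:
h = √6 ≈ 2.4495
E = √6 ≈ 2.4495
u(J) = -1 (u(J) = -(0*√6 + 6)/6 = -(0 + 6)/6 = -⅙*6 = -1)
u(5)*(-1272) = -1*(-1272) = 1272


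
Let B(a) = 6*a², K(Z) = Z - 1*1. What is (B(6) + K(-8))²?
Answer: 42849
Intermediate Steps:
K(Z) = -1 + Z (K(Z) = Z - 1 = -1 + Z)
(B(6) + K(-8))² = (6*6² + (-1 - 8))² = (6*36 - 9)² = (216 - 9)² = 207² = 42849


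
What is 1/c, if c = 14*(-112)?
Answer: -1/1568 ≈ -0.00063775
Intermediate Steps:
c = -1568
1/c = 1/(-1568) = -1/1568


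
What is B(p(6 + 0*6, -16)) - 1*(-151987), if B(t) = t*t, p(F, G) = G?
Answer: 152243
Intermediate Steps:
B(t) = t²
B(p(6 + 0*6, -16)) - 1*(-151987) = (-16)² - 1*(-151987) = 256 + 151987 = 152243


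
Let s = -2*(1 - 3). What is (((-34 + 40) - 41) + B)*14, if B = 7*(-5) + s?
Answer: -924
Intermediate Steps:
s = 4 (s = -2*(-2) = 4)
B = -31 (B = 7*(-5) + 4 = -35 + 4 = -31)
(((-34 + 40) - 41) + B)*14 = (((-34 + 40) - 41) - 31)*14 = ((6 - 41) - 31)*14 = (-35 - 31)*14 = -66*14 = -924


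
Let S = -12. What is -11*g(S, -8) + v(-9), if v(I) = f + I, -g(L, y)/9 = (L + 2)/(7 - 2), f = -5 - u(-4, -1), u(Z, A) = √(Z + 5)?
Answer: -213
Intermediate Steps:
u(Z, A) = √(5 + Z)
f = -6 (f = -5 - √(5 - 4) = -5 - √1 = -5 - 1*1 = -5 - 1 = -6)
g(L, y) = -18/5 - 9*L/5 (g(L, y) = -9*(L + 2)/(7 - 2) = -9*(2 + L)/5 = -9*(⅖ + L/5) = -18/5 - 9*L/5)
v(I) = -6 + I
-11*g(S, -8) + v(-9) = -11*(-18/5 - 9/5*(-12)) + (-6 - 9) = -11*(-18/5 + 108/5) - 15 = -11*18 - 15 = -198 - 15 = -213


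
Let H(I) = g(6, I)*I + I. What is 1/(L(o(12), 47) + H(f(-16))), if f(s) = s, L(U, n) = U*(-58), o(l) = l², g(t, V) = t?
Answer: -1/8464 ≈ -0.00011815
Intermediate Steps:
L(U, n) = -58*U
H(I) = 7*I (H(I) = 6*I + I = 7*I)
1/(L(o(12), 47) + H(f(-16))) = 1/(-58*12² + 7*(-16)) = 1/(-58*144 - 112) = 1/(-8352 - 112) = 1/(-8464) = -1/8464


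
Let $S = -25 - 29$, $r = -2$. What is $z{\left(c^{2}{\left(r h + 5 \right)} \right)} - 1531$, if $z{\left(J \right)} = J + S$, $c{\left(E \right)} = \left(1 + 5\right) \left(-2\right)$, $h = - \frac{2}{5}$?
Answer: $-1441$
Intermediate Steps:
$h = - \frac{2}{5}$ ($h = \left(-2\right) \frac{1}{5} = - \frac{2}{5} \approx -0.4$)
$S = -54$
$c{\left(E \right)} = -12$ ($c{\left(E \right)} = 6 \left(-2\right) = -12$)
$z{\left(J \right)} = -54 + J$ ($z{\left(J \right)} = J - 54 = -54 + J$)
$z{\left(c^{2}{\left(r h + 5 \right)} \right)} - 1531 = \left(-54 + \left(-12\right)^{2}\right) - 1531 = \left(-54 + 144\right) - 1531 = 90 - 1531 = -1441$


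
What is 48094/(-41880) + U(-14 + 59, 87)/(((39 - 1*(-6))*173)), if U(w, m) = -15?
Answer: -1389037/1207540 ≈ -1.1503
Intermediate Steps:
48094/(-41880) + U(-14 + 59, 87)/(((39 - 1*(-6))*173)) = 48094/(-41880) - 15*1/(173*(39 - 1*(-6))) = 48094*(-1/41880) - 15*1/(173*(39 + 6)) = -24047/20940 - 15/(45*173) = -24047/20940 - 15/7785 = -24047/20940 - 15*1/7785 = -24047/20940 - 1/519 = -1389037/1207540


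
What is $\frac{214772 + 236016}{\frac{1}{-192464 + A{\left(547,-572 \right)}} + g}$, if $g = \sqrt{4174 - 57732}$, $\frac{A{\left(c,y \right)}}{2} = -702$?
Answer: $- \frac{87393367984}{2012966794666593} - \frac{16942777464322112 i \sqrt{53558}}{2012966794666593} \approx -4.3415 \cdot 10^{-5} - 1947.9 i$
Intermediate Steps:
$A{\left(c,y \right)} = -1404$ ($A{\left(c,y \right)} = 2 \left(-702\right) = -1404$)
$g = i \sqrt{53558}$ ($g = \sqrt{-53558} = i \sqrt{53558} \approx 231.43 i$)
$\frac{214772 + 236016}{\frac{1}{-192464 + A{\left(547,-572 \right)}} + g} = \frac{214772 + 236016}{\frac{1}{-192464 - 1404} + i \sqrt{53558}} = \frac{450788}{\frac{1}{-193868} + i \sqrt{53558}} = \frac{450788}{- \frac{1}{193868} + i \sqrt{53558}}$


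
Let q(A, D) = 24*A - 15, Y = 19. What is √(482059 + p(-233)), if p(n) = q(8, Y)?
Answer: 2*√120559 ≈ 694.43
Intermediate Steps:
q(A, D) = -15 + 24*A
p(n) = 177 (p(n) = -15 + 24*8 = -15 + 192 = 177)
√(482059 + p(-233)) = √(482059 + 177) = √482236 = 2*√120559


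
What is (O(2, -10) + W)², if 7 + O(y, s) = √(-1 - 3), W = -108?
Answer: 13221 - 460*I ≈ 13221.0 - 460.0*I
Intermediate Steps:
O(y, s) = -7 + 2*I (O(y, s) = -7 + √(-1 - 3) = -7 + √(-4) = -7 + 2*I)
(O(2, -10) + W)² = ((-7 + 2*I) - 108)² = (-115 + 2*I)²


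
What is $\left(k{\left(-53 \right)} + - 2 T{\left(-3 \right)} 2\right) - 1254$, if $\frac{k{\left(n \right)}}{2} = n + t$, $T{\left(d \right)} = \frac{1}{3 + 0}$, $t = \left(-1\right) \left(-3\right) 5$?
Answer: $- \frac{3994}{3} \approx -1331.3$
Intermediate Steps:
$t = 15$ ($t = 3 \cdot 5 = 15$)
$T{\left(d \right)} = \frac{1}{3}$
$k{\left(n \right)} = 30 + 2 n$ ($k{\left(n \right)} = 2 \left(n + 15\right) = 2 \left(15 + n\right) = 30 + 2 n$)
$\left(k{\left(-53 \right)} + - 2 T{\left(-3 \right)} 2\right) - 1254 = \left(\left(30 + 2 \left(-53\right)\right) + \left(-2\right) \frac{1}{3} \cdot 2\right) - 1254 = \left(\left(30 - 106\right) - \frac{4}{3}\right) - 1254 = \left(-76 - \frac{4}{3}\right) - 1254 = - \frac{232}{3} - 1254 = - \frac{3994}{3}$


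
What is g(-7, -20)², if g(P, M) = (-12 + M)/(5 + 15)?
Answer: 64/25 ≈ 2.5600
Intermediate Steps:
g(P, M) = -⅗ + M/20 (g(P, M) = (-12 + M)/20 = (-12 + M)*(1/20) = -⅗ + M/20)
g(-7, -20)² = (-⅗ + (1/20)*(-20))² = (-⅗ - 1)² = (-8/5)² = 64/25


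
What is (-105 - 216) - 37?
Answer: -358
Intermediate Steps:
(-105 - 216) - 37 = -321 - 37 = -358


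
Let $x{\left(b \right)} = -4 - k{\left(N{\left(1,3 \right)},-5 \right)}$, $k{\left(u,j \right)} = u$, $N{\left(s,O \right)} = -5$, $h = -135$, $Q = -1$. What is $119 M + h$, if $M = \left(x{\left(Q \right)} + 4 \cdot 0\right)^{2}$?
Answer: $-16$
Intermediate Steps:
$x{\left(b \right)} = 1$ ($x{\left(b \right)} = -4 - -5 = -4 + 5 = 1$)
$M = 1$ ($M = \left(1 + 4 \cdot 0\right)^{2} = \left(1 + 0\right)^{2} = 1^{2} = 1$)
$119 M + h = 119 \cdot 1 - 135 = 119 - 135 = -16$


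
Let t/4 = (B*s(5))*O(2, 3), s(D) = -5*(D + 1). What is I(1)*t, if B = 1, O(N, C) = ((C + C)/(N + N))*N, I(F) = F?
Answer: -360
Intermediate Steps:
s(D) = -5 - 5*D (s(D) = -5*(1 + D) = -5 - 5*D)
O(N, C) = C (O(N, C) = ((2*C)/((2*N)))*N = ((2*C)*(1/(2*N)))*N = (C/N)*N = C)
t = -360 (t = 4*((1*(-5 - 5*5))*3) = 4*((1*(-5 - 25))*3) = 4*((1*(-30))*3) = 4*(-30*3) = 4*(-90) = -360)
I(1)*t = 1*(-360) = -360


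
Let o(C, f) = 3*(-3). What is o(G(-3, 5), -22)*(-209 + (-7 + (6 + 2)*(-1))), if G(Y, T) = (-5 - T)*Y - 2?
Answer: 2016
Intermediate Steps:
G(Y, T) = -2 + Y*(-5 - T) (G(Y, T) = Y*(-5 - T) - 2 = -2 + Y*(-5 - T))
o(C, f) = -9
o(G(-3, 5), -22)*(-209 + (-7 + (6 + 2)*(-1))) = -9*(-209 + (-7 + (6 + 2)*(-1))) = -9*(-209 + (-7 + 8*(-1))) = -9*(-209 + (-7 - 8)) = -9*(-209 - 15) = -9*(-224) = 2016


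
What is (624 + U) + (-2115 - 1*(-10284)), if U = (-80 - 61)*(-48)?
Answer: 15561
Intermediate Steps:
U = 6768 (U = -141*(-48) = 6768)
(624 + U) + (-2115 - 1*(-10284)) = (624 + 6768) + (-2115 - 1*(-10284)) = 7392 + (-2115 + 10284) = 7392 + 8169 = 15561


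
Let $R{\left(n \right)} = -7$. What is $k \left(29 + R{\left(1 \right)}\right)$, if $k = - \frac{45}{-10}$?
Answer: $99$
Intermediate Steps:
$k = \frac{9}{2}$ ($k = \left(-45\right) \left(- \frac{1}{10}\right) = \frac{9}{2} \approx 4.5$)
$k \left(29 + R{\left(1 \right)}\right) = \frac{9 \left(29 - 7\right)}{2} = \frac{9}{2} \cdot 22 = 99$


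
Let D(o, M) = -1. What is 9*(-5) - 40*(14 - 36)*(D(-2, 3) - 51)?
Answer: -45805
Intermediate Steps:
9*(-5) - 40*(14 - 36)*(D(-2, 3) - 51) = 9*(-5) - 40*(14 - 36)*(-1 - 51) = -45 - (-880)*(-52) = -45 - 40*1144 = -45 - 45760 = -45805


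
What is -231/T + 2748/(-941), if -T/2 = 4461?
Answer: -8100095/2798534 ≈ -2.8944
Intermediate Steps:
T = -8922 (T = -2*4461 = -8922)
-231/T + 2748/(-941) = -231/(-8922) + 2748/(-941) = -231*(-1/8922) + 2748*(-1/941) = 77/2974 - 2748/941 = -8100095/2798534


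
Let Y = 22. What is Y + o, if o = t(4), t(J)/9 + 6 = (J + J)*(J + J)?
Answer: 544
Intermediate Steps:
t(J) = -54 + 36*J**2 (t(J) = -54 + 9*((J + J)*(J + J)) = -54 + 9*((2*J)*(2*J)) = -54 + 9*(4*J**2) = -54 + 36*J**2)
o = 522 (o = -54 + 36*4**2 = -54 + 36*16 = -54 + 576 = 522)
Y + o = 22 + 522 = 544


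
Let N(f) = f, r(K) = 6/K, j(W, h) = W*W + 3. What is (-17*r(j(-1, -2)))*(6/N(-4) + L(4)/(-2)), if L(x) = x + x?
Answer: 561/4 ≈ 140.25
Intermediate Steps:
j(W, h) = 3 + W² (j(W, h) = W² + 3 = 3 + W²)
L(x) = 2*x
(-17*r(j(-1, -2)))*(6/N(-4) + L(4)/(-2)) = (-102/(3 + (-1)²))*(6/(-4) + (2*4)/(-2)) = (-102/(3 + 1))*(6*(-¼) + 8*(-½)) = (-102/4)*(-3/2 - 4) = -102/4*(-11/2) = -17*3/2*(-11/2) = -51/2*(-11/2) = 561/4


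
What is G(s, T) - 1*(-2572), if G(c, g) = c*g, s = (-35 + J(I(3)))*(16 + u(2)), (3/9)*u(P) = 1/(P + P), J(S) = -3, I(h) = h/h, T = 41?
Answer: -47049/2 ≈ -23525.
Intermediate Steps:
I(h) = 1
u(P) = 3/(2*P) (u(P) = 3/(P + P) = 3/((2*P)) = 3*(1/(2*P)) = 3/(2*P))
s = -1273/2 (s = (-35 - 3)*(16 + (3/2)/2) = -38*(16 + (3/2)*(½)) = -38*(16 + ¾) = -38*67/4 = -1273/2 ≈ -636.50)
G(s, T) - 1*(-2572) = -1273/2*41 - 1*(-2572) = -52193/2 + 2572 = -47049/2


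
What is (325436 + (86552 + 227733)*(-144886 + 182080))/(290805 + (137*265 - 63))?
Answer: 11689841726/327047 ≈ 35744.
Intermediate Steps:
(325436 + (86552 + 227733)*(-144886 + 182080))/(290805 + (137*265 - 63)) = (325436 + 314285*37194)/(290805 + (36305 - 63)) = (325436 + 11689516290)/(290805 + 36242) = 11689841726/327047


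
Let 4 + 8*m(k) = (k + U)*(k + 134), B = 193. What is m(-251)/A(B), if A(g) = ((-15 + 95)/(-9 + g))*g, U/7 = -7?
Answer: 100901/1930 ≈ 52.280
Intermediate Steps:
U = -49 (U = 7*(-7) = -49)
A(g) = 80*g/(-9 + g) (A(g) = (80/(-9 + g))*g = 80*g/(-9 + g))
m(k) = -½ + (-49 + k)*(134 + k)/8 (m(k) = -½ + ((k - 49)*(k + 134))/8 = -½ + ((-49 + k)*(134 + k))/8 = -½ + (-49 + k)*(134 + k)/8)
m(-251)/A(B) = (-3285/4 + (⅛)*(-251)² + (85/8)*(-251))/((80*193/(-9 + 193))) = (-3285/4 + (⅛)*63001 - 21335/8)/((80*193/184)) = (-3285/4 + 63001/8 - 21335/8)/((80*193*(1/184))) = 4387/(1930/23) = 4387*(23/1930) = 100901/1930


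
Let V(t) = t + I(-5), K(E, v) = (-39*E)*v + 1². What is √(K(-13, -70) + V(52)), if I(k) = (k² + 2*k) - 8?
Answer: I*√35430 ≈ 188.23*I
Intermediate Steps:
I(k) = -8 + k² + 2*k
K(E, v) = 1 - 39*E*v (K(E, v) = -39*E*v + 1 = 1 - 39*E*v)
V(t) = 7 + t (V(t) = t + (-8 + (-5)² + 2*(-5)) = t + (-8 + 25 - 10) = t + 7 = 7 + t)
√(K(-13, -70) + V(52)) = √((1 - 39*(-13)*(-70)) + (7 + 52)) = √((1 - 35490) + 59) = √(-35489 + 59) = √(-35430) = I*√35430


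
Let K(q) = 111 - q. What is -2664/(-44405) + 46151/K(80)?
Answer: 2049417739/1376555 ≈ 1488.8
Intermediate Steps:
-2664/(-44405) + 46151/K(80) = -2664/(-44405) + 46151/(111 - 1*80) = -2664*(-1/44405) + 46151/(111 - 80) = 2664/44405 + 46151/31 = 2049417739/1376555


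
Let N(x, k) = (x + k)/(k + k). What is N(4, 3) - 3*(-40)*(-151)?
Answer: -108713/6 ≈ -18119.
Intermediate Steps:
N(x, k) = (k + x)/(2*k) (N(x, k) = (k + x)/((2*k)) = (k + x)*(1/(2*k)) = (k + x)/(2*k))
N(4, 3) - 3*(-40)*(-151) = (½)*(3 + 4)/3 - 3*(-40)*(-151) = (½)*(⅓)*7 + 120*(-151) = 7/6 - 18120 = -108713/6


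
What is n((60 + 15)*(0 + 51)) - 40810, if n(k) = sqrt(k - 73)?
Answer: -40810 + 2*sqrt(938) ≈ -40749.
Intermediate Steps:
n(k) = sqrt(-73 + k)
n((60 + 15)*(0 + 51)) - 40810 = sqrt(-73 + (60 + 15)*(0 + 51)) - 40810 = sqrt(-73 + 75*51) - 40810 = sqrt(-73 + 3825) - 40810 = sqrt(3752) - 40810 = 2*sqrt(938) - 40810 = -40810 + 2*sqrt(938)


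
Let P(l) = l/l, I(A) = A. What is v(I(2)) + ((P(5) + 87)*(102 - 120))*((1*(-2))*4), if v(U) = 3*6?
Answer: 12690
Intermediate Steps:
v(U) = 18
P(l) = 1
v(I(2)) + ((P(5) + 87)*(102 - 120))*((1*(-2))*4) = 18 + ((1 + 87)*(102 - 120))*((1*(-2))*4) = 18 + (88*(-18))*(-2*4) = 18 - 1584*(-8) = 18 + 12672 = 12690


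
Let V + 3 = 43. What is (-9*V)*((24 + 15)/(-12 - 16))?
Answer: 3510/7 ≈ 501.43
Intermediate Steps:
V = 40 (V = -3 + 43 = 40)
(-9*V)*((24 + 15)/(-12 - 16)) = (-9*40)*((24 + 15)/(-12 - 16)) = -14040/(-28) = -14040*(-1)/28 = -360*(-39/28) = 3510/7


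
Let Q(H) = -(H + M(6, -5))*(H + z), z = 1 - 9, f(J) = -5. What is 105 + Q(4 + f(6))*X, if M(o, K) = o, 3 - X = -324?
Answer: 14820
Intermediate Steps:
X = 327 (X = 3 - 1*(-324) = 3 + 324 = 327)
z = -8
Q(H) = -(-8 + H)*(6 + H) (Q(H) = -(H + 6)*(H - 8) = -(6 + H)*(-8 + H) = -(-8 + H)*(6 + H))
105 + Q(4 + f(6))*X = 105 + (48 - (4 - 5)**2 + 2*(4 - 5))*327 = 105 + (48 - 1*(-1)**2 + 2*(-1))*327 = 105 + (48 - 1*1 - 2)*327 = 105 + (48 - 1 - 2)*327 = 105 + 45*327 = 105 + 14715 = 14820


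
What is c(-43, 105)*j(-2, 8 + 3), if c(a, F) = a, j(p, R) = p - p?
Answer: 0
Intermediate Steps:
j(p, R) = 0
c(-43, 105)*j(-2, 8 + 3) = -43*0 = 0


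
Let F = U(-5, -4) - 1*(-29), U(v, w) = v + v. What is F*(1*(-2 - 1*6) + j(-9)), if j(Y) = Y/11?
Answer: -1843/11 ≈ -167.55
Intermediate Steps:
j(Y) = Y/11 (j(Y) = Y*(1/11) = Y/11)
U(v, w) = 2*v
F = 19 (F = 2*(-5) - 1*(-29) = -10 + 29 = 19)
F*(1*(-2 - 1*6) + j(-9)) = 19*(1*(-2 - 1*6) + (1/11)*(-9)) = 19*(1*(-2 - 6) - 9/11) = 19*(1*(-8) - 9/11) = 19*(-8 - 9/11) = 19*(-97/11) = -1843/11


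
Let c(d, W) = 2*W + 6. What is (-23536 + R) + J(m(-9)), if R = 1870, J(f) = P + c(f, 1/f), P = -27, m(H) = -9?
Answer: -195185/9 ≈ -21687.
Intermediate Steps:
c(d, W) = 6 + 2*W
J(f) = -21 + 2/f (J(f) = -27 + (6 + 2/f) = -21 + 2/f)
(-23536 + R) + J(m(-9)) = (-23536 + 1870) + (-21 + 2/(-9)) = -21666 + (-21 + 2*(-⅑)) = -21666 + (-21 - 2/9) = -21666 - 191/9 = -195185/9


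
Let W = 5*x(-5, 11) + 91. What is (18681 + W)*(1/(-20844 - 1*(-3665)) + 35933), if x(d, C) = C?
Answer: 11621775423962/17179 ≈ 6.7651e+8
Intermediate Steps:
W = 146 (W = 5*11 + 91 = 55 + 91 = 146)
(18681 + W)*(1/(-20844 - 1*(-3665)) + 35933) = (18681 + 146)*(1/(-20844 - 1*(-3665)) + 35933) = 18827*(1/(-20844 + 3665) + 35933) = 18827*(1/(-17179) + 35933) = 18827*(-1/17179 + 35933) = 18827*(617293006/17179) = 11621775423962/17179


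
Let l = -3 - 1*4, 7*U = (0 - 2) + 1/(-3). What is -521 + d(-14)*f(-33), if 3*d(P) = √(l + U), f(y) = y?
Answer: -521 - 11*I*√66/3 ≈ -521.0 - 29.788*I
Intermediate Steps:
U = -⅓ (U = ((0 - 2) + 1/(-3))/7 = (-2 - ⅓)/7 = (⅐)*(-7/3) = -⅓ ≈ -0.33333)
l = -7 (l = -3 - 4 = -7)
d(P) = I*√66/9 (d(P) = √(-7 - ⅓)/3 = √(-22/3)/3 = (I*√66/3)/3 = I*√66/9)
-521 + d(-14)*f(-33) = -521 + (I*√66/9)*(-33) = -521 - 11*I*√66/3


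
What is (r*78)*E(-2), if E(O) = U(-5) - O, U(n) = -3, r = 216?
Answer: -16848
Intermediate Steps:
E(O) = -3 - O
(r*78)*E(-2) = (216*78)*(-3 - 1*(-2)) = 16848*(-3 + 2) = 16848*(-1) = -16848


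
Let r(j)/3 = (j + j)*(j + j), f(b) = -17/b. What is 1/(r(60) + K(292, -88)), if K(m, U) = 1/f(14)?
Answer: 17/734386 ≈ 2.3149e-5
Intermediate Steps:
r(j) = 12*j² (r(j) = 3*((j + j)*(j + j)) = 3*((2*j)*(2*j)) = 3*(4*j²) = 12*j²)
K(m, U) = -14/17 (K(m, U) = 1/(-17/14) = -14/17)
1/(r(60) + K(292, -88)) = 1/(12*60² - 14/17) = 1/(12*3600 - 14/17) = 1/(43200 - 14/17) = 1/(734386/17) = 17/734386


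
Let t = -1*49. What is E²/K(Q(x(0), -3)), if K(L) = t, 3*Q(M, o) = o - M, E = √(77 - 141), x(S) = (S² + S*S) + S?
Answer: 64/49 ≈ 1.3061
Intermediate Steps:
x(S) = S + 2*S² (x(S) = (S² + S²) + S = 2*S² + S = S + 2*S²)
E = 8*I (E = √(-64) = 8*I ≈ 8.0*I)
t = -49
Q(M, o) = -M/3 + o/3 (Q(M, o) = (o - M)/3 = -M/3 + o/3)
K(L) = -49
E²/K(Q(x(0), -3)) = (8*I)²/(-49) = -64*(-1/49) = 64/49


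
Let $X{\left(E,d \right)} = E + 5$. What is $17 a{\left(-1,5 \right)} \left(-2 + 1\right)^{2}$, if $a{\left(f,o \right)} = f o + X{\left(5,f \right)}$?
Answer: $85$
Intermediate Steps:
$X{\left(E,d \right)} = 5 + E$
$a{\left(f,o \right)} = 10 + f o$ ($a{\left(f,o \right)} = f o + \left(5 + 5\right) = f o + 10 = 10 + f o$)
$17 a{\left(-1,5 \right)} \left(-2 + 1\right)^{2} = 17 \left(10 - 5\right) \left(-2 + 1\right)^{2} = 17 \left(10 - 5\right) \left(-1\right)^{2} = 17 \cdot 5 \cdot 1 = 85 \cdot 1 = 85$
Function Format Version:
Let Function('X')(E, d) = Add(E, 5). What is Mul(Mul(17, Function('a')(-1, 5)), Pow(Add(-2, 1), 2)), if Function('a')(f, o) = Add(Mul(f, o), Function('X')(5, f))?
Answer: 85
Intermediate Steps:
Function('X')(E, d) = Add(5, E)
Function('a')(f, o) = Add(10, Mul(f, o)) (Function('a')(f, o) = Add(Mul(f, o), Add(5, 5)) = Add(Mul(f, o), 10) = Add(10, Mul(f, o)))
Mul(Mul(17, Function('a')(-1, 5)), Pow(Add(-2, 1), 2)) = Mul(Mul(17, Add(10, Mul(-1, 5))), Pow(Add(-2, 1), 2)) = Mul(Mul(17, Add(10, -5)), Pow(-1, 2)) = Mul(Mul(17, 5), 1) = Mul(85, 1) = 85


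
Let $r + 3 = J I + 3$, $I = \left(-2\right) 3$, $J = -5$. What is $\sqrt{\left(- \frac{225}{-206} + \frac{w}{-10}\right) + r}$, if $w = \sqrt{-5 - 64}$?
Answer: $\frac{\sqrt{32985750 - 106090 i \sqrt{69}}}{1030} \approx 5.5765 - 0.074478 i$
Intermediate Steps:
$I = -6$
$w = i \sqrt{69}$ ($w = \sqrt{-69} = i \sqrt{69} \approx 8.3066 i$)
$r = 30$ ($r = -3 + \left(\left(-5\right) \left(-6\right) + 3\right) = -3 + \left(30 + 3\right) = -3 + 33 = 30$)
$\sqrt{\left(- \frac{225}{-206} + \frac{w}{-10}\right) + r} = \sqrt{\left(- \frac{225}{-206} + \frac{i \sqrt{69}}{-10}\right) + 30} = \sqrt{\left(\left(-225\right) \left(- \frac{1}{206}\right) + i \sqrt{69} \left(- \frac{1}{10}\right)\right) + 30} = \sqrt{\left(\frac{225}{206} - \frac{i \sqrt{69}}{10}\right) + 30} = \sqrt{\frac{6405}{206} - \frac{i \sqrt{69}}{10}}$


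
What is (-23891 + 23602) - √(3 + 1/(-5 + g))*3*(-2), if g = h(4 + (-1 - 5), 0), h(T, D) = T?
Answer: -289 + 12*√35/7 ≈ -278.86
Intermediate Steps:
g = -2 (g = 4 + (-1 - 5) = 4 - 6 = -2)
(-23891 + 23602) - √(3 + 1/(-5 + g))*3*(-2) = (-23891 + 23602) - √(3 + 1/(-5 - 2))*3*(-2) = -289 - √(3 + 1/(-7))*3*(-2) = -289 - √(3 - ⅐)*3*(-2) = -289 - √(20/7)*3*(-2) = -289 - (2*√35/7)*3*(-2) = -289 - 6*√35/7*(-2) = -289 - (-12)*√35/7 = -289 + 12*√35/7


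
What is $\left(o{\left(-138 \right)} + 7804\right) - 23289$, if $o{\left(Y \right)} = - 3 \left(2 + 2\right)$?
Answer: $-15497$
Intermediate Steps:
$o{\left(Y \right)} = -12$ ($o{\left(Y \right)} = \left(-3\right) 4 = -12$)
$\left(o{\left(-138 \right)} + 7804\right) - 23289 = \left(-12 + 7804\right) - 23289 = 7792 - 23289 = -15497$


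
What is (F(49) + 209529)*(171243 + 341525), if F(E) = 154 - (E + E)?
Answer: 107468481280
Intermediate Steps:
F(E) = 154 - 2*E
(F(49) + 209529)*(171243 + 341525) = ((154 - 2*49) + 209529)*(171243 + 341525) = ((154 - 98) + 209529)*512768 = (56 + 209529)*512768 = 209585*512768 = 107468481280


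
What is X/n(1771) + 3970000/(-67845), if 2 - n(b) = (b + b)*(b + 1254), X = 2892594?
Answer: -1424433453331/24230950302 ≈ -58.786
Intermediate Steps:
n(b) = 2 - 2*b*(1254 + b) (n(b) = 2 - (b + b)*(b + 1254) = 2 - 2*b*(1254 + b))
X/n(1771) + 3970000/(-67845) = 2892594/(2 - 2508*1771 - 2*1771**2) + 3970000/(-67845) = 2892594/(2 - 4441668 - 2*3136441) + 3970000*(-1/67845) = 2892594/(2 - 4441668 - 6272882) - 794000/13569 = 2892594/(-10714548) - 794000/13569 = 2892594*(-1/10714548) - 794000/13569 = -482099/1785758 - 794000/13569 = -1424433453331/24230950302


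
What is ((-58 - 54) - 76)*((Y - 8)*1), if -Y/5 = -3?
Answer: -1316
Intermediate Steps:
Y = 15 (Y = -5*(-3) = 15)
((-58 - 54) - 76)*((Y - 8)*1) = ((-58 - 54) - 76)*((15 - 8)*1) = (-112 - 76)*(7*1) = -188*7 = -1316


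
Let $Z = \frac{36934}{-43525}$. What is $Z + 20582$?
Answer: $\frac{895794616}{43525} \approx 20581.0$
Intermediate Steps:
$Z = - \frac{36934}{43525}$ ($Z = 36934 \left(- \frac{1}{43525}\right) = - \frac{36934}{43525} \approx -0.84857$)
$Z + 20582 = - \frac{36934}{43525} + 20582 = \frac{895794616}{43525}$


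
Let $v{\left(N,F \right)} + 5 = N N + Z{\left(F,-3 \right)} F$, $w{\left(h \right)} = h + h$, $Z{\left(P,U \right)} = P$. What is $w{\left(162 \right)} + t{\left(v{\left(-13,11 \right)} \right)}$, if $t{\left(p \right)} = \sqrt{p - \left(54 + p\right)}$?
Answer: $324 + 3 i \sqrt{6} \approx 324.0 + 7.3485 i$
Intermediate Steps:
$w{\left(h \right)} = 2 h$
$v{\left(N,F \right)} = -5 + F^{2} + N^{2}$ ($v{\left(N,F \right)} = -5 + \left(N N + F F\right) = -5 + \left(N^{2} + F^{2}\right) = -5 + \left(F^{2} + N^{2}\right) = -5 + F^{2} + N^{2}$)
$t{\left(p \right)} = 3 i \sqrt{6}$ ($t{\left(p \right)} = \sqrt{-54} = 3 i \sqrt{6}$)
$w{\left(162 \right)} + t{\left(v{\left(-13,11 \right)} \right)} = 2 \cdot 162 + 3 i \sqrt{6} = 324 + 3 i \sqrt{6}$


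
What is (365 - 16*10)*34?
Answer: 6970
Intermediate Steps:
(365 - 16*10)*34 = (365 - 160)*34 = 205*34 = 6970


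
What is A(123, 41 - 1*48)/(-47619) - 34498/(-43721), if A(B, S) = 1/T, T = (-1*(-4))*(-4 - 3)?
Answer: 45997331057/58294608372 ≈ 0.78905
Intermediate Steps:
T = -28 (T = 4*(-7) = -28)
A(B, S) = -1/28 (A(B, S) = 1/(-28) = -1/28)
A(123, 41 - 1*48)/(-47619) - 34498/(-43721) = -1/28/(-47619) - 34498/(-43721) = -1/28*(-1/47619) - 34498*(-1/43721) = 1/1333332 + 34498/43721 = 45997331057/58294608372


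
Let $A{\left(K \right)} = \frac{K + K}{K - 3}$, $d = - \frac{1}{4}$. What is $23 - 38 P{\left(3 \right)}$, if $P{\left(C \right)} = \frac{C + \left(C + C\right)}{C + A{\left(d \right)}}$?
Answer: $- \frac{3503}{41} \approx -85.439$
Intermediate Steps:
$d = - \frac{1}{4}$ ($d = \left(-1\right) \frac{1}{4} = - \frac{1}{4} \approx -0.25$)
$A{\left(K \right)} = \frac{2 K}{-3 + K}$
$P{\left(C \right)} = \frac{3 C}{\frac{2}{13} + C}$ ($P{\left(C \right)} = \frac{C + \left(C + C\right)}{C + 2 \left(- \frac{1}{4}\right) \frac{1}{-3 - \frac{1}{4}}} = \frac{C + 2 C}{C + 2 \left(- \frac{1}{4}\right) \frac{1}{- \frac{13}{4}}} = \frac{3 C}{C + 2 \left(- \frac{1}{4}\right) \left(- \frac{4}{13}\right)} = \frac{3 C}{C + \frac{2}{13}} = \frac{3 C}{\frac{2}{13} + C}$)
$23 - 38 P{\left(3 \right)} = 23 - 38 \cdot 39 \cdot 3 \frac{1}{2 + 13 \cdot 3} = 23 - 38 \cdot 39 \cdot 3 \frac{1}{2 + 39} = 23 - 38 \cdot 39 \cdot 3 \cdot \frac{1}{41} = 23 - \frac{4446}{41} = - \frac{3503}{41}$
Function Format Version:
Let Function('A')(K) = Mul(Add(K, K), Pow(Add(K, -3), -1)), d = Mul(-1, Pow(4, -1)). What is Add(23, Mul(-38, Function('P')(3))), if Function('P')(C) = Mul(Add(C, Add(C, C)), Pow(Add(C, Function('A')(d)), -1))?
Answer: Rational(-3503, 41) ≈ -85.439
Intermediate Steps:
d = Rational(-1, 4) (d = Mul(-1, Rational(1, 4)) = Rational(-1, 4) ≈ -0.25000)
Function('A')(K) = Mul(2, K, Pow(Add(-3, K), -1)) (Function('A')(K) = Mul(Mul(2, K), Pow(Add(-3, K), -1)) = Mul(2, K, Pow(Add(-3, K), -1)))
Function('P')(C) = Mul(3, C, Pow(Add(Rational(2, 13), C), -1)) (Function('P')(C) = Mul(Add(C, Add(C, C)), Pow(Add(C, Mul(2, Rational(-1, 4), Pow(Add(-3, Rational(-1, 4)), -1))), -1)) = Mul(Add(C, Mul(2, C)), Pow(Add(C, Mul(2, Rational(-1, 4), Pow(Rational(-13, 4), -1))), -1)) = Mul(Mul(3, C), Pow(Add(C, Mul(2, Rational(-1, 4), Rational(-4, 13))), -1)) = Mul(Mul(3, C), Pow(Add(C, Rational(2, 13)), -1)) = Mul(Mul(3, C), Pow(Add(Rational(2, 13), C), -1)) = Mul(3, C, Pow(Add(Rational(2, 13), C), -1)))
Add(23, Mul(-38, Function('P')(3))) = Add(23, Mul(-38, Mul(39, 3, Pow(Add(2, Mul(13, 3)), -1)))) = Add(23, Mul(-38, Mul(39, 3, Pow(Add(2, 39), -1)))) = Add(23, Mul(-38, Mul(39, 3, Pow(41, -1)))) = Add(23, Mul(-38, Mul(39, 3, Rational(1, 41)))) = Add(23, Mul(-38, Rational(117, 41))) = Add(23, Rational(-4446, 41)) = Rational(-3503, 41)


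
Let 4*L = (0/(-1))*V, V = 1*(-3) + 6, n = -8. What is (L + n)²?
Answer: 64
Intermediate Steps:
V = 3 (V = -3 + 6 = 3)
L = 0 (L = ((0/(-1))*3)/4 = ((0*(-1))*3)/4 = (0*3)/4 = (¼)*0 = 0)
(L + n)² = (0 - 8)² = (-8)² = 64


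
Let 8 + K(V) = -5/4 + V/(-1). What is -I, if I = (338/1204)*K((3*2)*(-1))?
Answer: 2197/2408 ≈ 0.91238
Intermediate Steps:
K(V) = -37/4 - V (K(V) = -8 + (-5/4 + V/(-1)) = -8 + (-5*1/4 + V*(-1)) = -8 + (-5/4 - V) = -37/4 - V)
I = -2197/2408 (I = (338/1204)*(-37/4 - 3*2*(-1)) = (338*(1/1204))*(-37/4 - 6*(-1)) = 169*(-37/4 - 1*(-6))/602 = 169*(-37/4 + 6)/602 = (169/602)*(-13/4) = -2197/2408 ≈ -0.91238)
-I = -1*(-2197/2408) = 2197/2408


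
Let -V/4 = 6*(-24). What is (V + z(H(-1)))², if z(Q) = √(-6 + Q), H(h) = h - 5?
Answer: 331764 + 2304*I*√3 ≈ 3.3176e+5 + 3990.6*I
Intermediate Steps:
V = 576 (V = -24*(-24) = -4*(-144) = 576)
H(h) = -5 + h
(V + z(H(-1)))² = (576 + √(-6 + (-5 - 1)))² = (576 + √(-6 - 6))² = (576 + √(-12))² = (576 + 2*I*√3)²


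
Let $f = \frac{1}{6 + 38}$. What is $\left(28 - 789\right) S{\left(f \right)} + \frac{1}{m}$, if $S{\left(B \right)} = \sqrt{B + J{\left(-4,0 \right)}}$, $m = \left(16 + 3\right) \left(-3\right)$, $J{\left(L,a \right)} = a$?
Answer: $- \frac{1}{57} - \frac{761 \sqrt{11}}{22} \approx -114.74$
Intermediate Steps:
$f = \frac{1}{44} \approx 0.022727$
$m = -57$ ($m = 19 \left(-3\right) = -57$)
$S{\left(B \right)} = \sqrt{B}$ ($S{\left(B \right)} = \sqrt{B + 0} = \sqrt{B}$)
$\left(28 - 789\right) S{\left(f \right)} + \frac{1}{m} = \frac{28 - 789}{2 \sqrt{11}} + \frac{1}{-57} = \left(28 - 789\right) \frac{\sqrt{11}}{22} - \frac{1}{57} = - 761 \frac{\sqrt{11}}{22} - \frac{1}{57} = - \frac{761 \sqrt{11}}{22} - \frac{1}{57} = - \frac{1}{57} - \frac{761 \sqrt{11}}{22}$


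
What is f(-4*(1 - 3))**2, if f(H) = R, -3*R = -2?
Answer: 4/9 ≈ 0.44444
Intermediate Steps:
R = 2/3 (R = -1/3*(-2) = 2/3 ≈ 0.66667)
f(H) = 2/3
f(-4*(1 - 3))**2 = (2/3)**2 = 4/9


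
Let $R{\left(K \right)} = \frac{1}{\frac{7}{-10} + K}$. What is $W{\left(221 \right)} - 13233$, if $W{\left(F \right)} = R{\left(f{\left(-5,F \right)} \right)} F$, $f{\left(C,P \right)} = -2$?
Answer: $- \frac{359501}{27} \approx -13315.0$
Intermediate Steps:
$R{\left(K \right)} = \frac{1}{- \frac{7}{10} + K}$ ($R{\left(K \right)} = \frac{1}{7 \left(- \frac{1}{10}\right) + K} = \frac{1}{- \frac{7}{10} + K}$)
$W{\left(F \right)} = - \frac{10 F}{27}$ ($W{\left(F \right)} = \frac{10}{-7 + 10 \left(-2\right)} F = \frac{10}{-7 - 20} F = \frac{10}{-27} F = 10 \left(- \frac{1}{27}\right) F = - \frac{10 F}{27}$)
$W{\left(221 \right)} - 13233 = \left(- \frac{10}{27}\right) 221 - 13233 = - \frac{2210}{27} - 13233 = - \frac{359501}{27}$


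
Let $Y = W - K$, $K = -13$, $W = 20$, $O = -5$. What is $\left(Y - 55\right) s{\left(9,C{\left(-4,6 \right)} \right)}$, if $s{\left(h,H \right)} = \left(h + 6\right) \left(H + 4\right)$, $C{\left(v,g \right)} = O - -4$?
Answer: $-990$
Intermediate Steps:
$C{\left(v,g \right)} = -1$ ($C{\left(v,g \right)} = -5 - -4 = -5 + 4 = -1$)
$s{\left(h,H \right)} = \left(4 + H\right) \left(6 + h\right)$ ($s{\left(h,H \right)} = \left(6 + h\right) \left(4 + H\right) = \left(4 + H\right) \left(6 + h\right)$)
$Y = 33$ ($Y = 20 - -13 = 20 + 13 = 33$)
$\left(Y - 55\right) s{\left(9,C{\left(-4,6 \right)} \right)} = \left(33 - 55\right) \left(24 + 4 \cdot 9 + 6 \left(-1\right) - 9\right) = - 22 \left(24 + 36 - 6 - 9\right) = \left(-22\right) 45 = -990$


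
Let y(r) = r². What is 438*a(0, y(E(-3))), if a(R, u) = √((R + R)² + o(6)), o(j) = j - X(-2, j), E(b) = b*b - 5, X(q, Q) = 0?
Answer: 438*√6 ≈ 1072.9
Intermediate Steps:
E(b) = -5 + b² (E(b) = b² - 5 = -5 + b²)
o(j) = j (o(j) = j - 1*0 = j + 0 = j)
a(R, u) = √(6 + 4*R²) (a(R, u) = √((R + R)² + 6) = √((2*R)² + 6) = √(4*R² + 6) = √(6 + 4*R²))
438*a(0, y(E(-3))) = 438*√(6 + 4*0²) = 438*√(6 + 4*0) = 438*√(6 + 0) = 438*√6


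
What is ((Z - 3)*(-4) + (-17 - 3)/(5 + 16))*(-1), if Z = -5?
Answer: -652/21 ≈ -31.048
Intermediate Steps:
((Z - 3)*(-4) + (-17 - 3)/(5 + 16))*(-1) = ((-5 - 3)*(-4) + (-17 - 3)/(5 + 16))*(-1) = (-8*(-4) - 20/21)*(-1) = (32 - 20*1/21)*(-1) = (32 - 20/21)*(-1) = (652/21)*(-1) = -652/21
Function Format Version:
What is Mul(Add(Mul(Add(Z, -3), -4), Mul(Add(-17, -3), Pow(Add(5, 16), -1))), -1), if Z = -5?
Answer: Rational(-652, 21) ≈ -31.048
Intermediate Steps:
Mul(Add(Mul(Add(Z, -3), -4), Mul(Add(-17, -3), Pow(Add(5, 16), -1))), -1) = Mul(Add(Mul(Add(-5, -3), -4), Mul(Add(-17, -3), Pow(Add(5, 16), -1))), -1) = Mul(Add(Mul(-8, -4), Mul(-20, Pow(21, -1))), -1) = Mul(Add(32, Mul(-20, Rational(1, 21))), -1) = Mul(Add(32, Rational(-20, 21)), -1) = Mul(Rational(652, 21), -1) = Rational(-652, 21)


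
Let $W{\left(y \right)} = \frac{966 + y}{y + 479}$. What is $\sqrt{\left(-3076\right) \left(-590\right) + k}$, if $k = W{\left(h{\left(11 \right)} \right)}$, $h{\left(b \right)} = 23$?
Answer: $\frac{\sqrt{457347435838}}{502} \approx 1347.2$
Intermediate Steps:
$W{\left(y \right)} = \frac{966 + y}{479 + y}$
$k = \frac{989}{502}$ ($k = \frac{966 + 23}{479 + 23} = \frac{1}{502} \cdot 989 = \frac{989}{502} \approx 1.9701$)
$\sqrt{\left(-3076\right) \left(-590\right) + k} = \sqrt{\left(-3076\right) \left(-590\right) + \frac{989}{502}} = \sqrt{1814840 + \frac{989}{502}} = \sqrt{\frac{911050669}{502}} = \frac{\sqrt{457347435838}}{502}$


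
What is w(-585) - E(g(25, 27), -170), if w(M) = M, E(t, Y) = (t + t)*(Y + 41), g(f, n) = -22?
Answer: -6261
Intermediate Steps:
E(t, Y) = 2*t*(41 + Y) (E(t, Y) = (2*t)*(41 + Y) = 2*t*(41 + Y))
w(-585) - E(g(25, 27), -170) = -585 - 2*(-22)*(41 - 170) = -585 - 2*(-22)*(-129) = -585 - 1*5676 = -585 - 5676 = -6261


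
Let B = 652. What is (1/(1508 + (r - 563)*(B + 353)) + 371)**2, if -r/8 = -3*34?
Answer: 9004450670702656/65419827529 ≈ 1.3764e+5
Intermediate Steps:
r = 816 (r = -(-24)*34 = -8*(-102) = 816)
(1/(1508 + (r - 563)*(B + 353)) + 371)**2 = (1/(1508 + (816 - 563)*(652 + 353)) + 371)**2 = (1/(1508 + 253*1005) + 371)**2 = (1/(1508 + 254265) + 371)**2 = (1/255773 + 371)**2 = (94891784/255773)**2 = 9004450670702656/65419827529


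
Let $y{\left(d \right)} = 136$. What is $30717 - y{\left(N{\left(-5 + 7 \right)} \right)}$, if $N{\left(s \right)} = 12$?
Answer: $30581$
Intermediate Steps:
$30717 - y{\left(N{\left(-5 + 7 \right)} \right)} = 30717 - 136 = 30581$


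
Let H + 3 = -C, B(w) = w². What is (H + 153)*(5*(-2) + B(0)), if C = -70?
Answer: -2200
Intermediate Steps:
H = 67 (H = -3 - 1*(-70) = -3 + 70 = 67)
(H + 153)*(5*(-2) + B(0)) = (67 + 153)*(5*(-2) + 0²) = 220*(-10 + 0) = 220*(-10) = -2200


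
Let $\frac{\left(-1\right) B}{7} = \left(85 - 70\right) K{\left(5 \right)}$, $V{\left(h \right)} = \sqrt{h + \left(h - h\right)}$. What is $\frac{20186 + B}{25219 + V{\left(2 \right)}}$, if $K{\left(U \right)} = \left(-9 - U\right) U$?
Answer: $\frac{694430384}{635997959} - \frac{27536 \sqrt{2}}{635997959} \approx 1.0918$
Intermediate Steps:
$V{\left(h \right)} = \sqrt{h}$ ($V{\left(h \right)} = \sqrt{h + 0} = \sqrt{h}$)
$K{\left(U \right)} = U \left(-9 - U\right)$
$B = 7350$ ($B = - 7 \left(85 - 70\right) \left(\left(-1\right) 5 \left(9 + 5\right)\right) = - 7 \cdot 15 \left(\left(-1\right) 5 \cdot 14\right) = - 7 \cdot 15 \left(-70\right) = \left(-7\right) \left(-1050\right) = 7350$)
$\frac{20186 + B}{25219 + V{\left(2 \right)}} = \frac{20186 + 7350}{25219 + \sqrt{2}} = \frac{27536}{25219 + \sqrt{2}}$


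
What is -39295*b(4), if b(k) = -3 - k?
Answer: 275065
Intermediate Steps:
-39295*b(4) = -39295*(-3 - 1*4) = -39295*(-3 - 4) = -39295*(-7) = 275065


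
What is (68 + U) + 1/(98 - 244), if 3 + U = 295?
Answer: 52559/146 ≈ 359.99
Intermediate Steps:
U = 292 (U = -3 + 295 = 292)
(68 + U) + 1/(98 - 244) = (68 + 292) + 1/(98 - 244) = 360 + 1/(-146) = 360 - 1/146 = 52559/146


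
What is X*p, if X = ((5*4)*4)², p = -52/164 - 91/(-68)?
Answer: 4555200/697 ≈ 6535.4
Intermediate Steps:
p = 2847/2788 (p = -52*1/164 - 91*(-1/68) = -13/41 + 91/68 = 2847/2788 ≈ 1.0212)
X = 6400 (X = (20*4)² = 80² = 6400)
X*p = 6400*(2847/2788) = 4555200/697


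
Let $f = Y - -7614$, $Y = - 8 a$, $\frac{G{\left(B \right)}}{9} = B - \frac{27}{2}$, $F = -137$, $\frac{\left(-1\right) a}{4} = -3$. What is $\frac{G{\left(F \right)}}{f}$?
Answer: $- \frac{129}{716} \approx -0.18017$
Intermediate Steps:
$a = 12$ ($a = \left(-4\right) \left(-3\right) = 12$)
$G{\left(B \right)} = - \frac{243}{2} + 9 B$ ($G{\left(B \right)} = 9 \left(B - \frac{27}{2}\right) = 9 \left(- \frac{27}{2} + B\right) = - \frac{243}{2} + 9 B$)
$Y = -96$ ($Y = \left(-8\right) 12 = -96$)
$f = 7518$ ($f = -96 - -7614 = -96 + 7614 = 7518$)
$\frac{G{\left(F \right)}}{f} = \frac{- \frac{243}{2} + 9 \left(-137\right)}{7518} = \left(- \frac{243}{2} - 1233\right) \frac{1}{7518} = \left(- \frac{2709}{2}\right) \frac{1}{7518} = - \frac{129}{716}$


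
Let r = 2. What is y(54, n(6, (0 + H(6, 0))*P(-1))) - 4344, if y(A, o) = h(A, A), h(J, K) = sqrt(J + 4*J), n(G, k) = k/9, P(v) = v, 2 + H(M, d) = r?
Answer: -4344 + 3*sqrt(30) ≈ -4327.6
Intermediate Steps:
H(M, d) = 0 (H(M, d) = -2 + 2 = 0)
n(G, k) = k/9 (n(G, k) = k*(1/9) = k/9)
h(J, K) = sqrt(5)*sqrt(J) (h(J, K) = sqrt(5*J) = sqrt(5)*sqrt(J))
y(A, o) = sqrt(5)*sqrt(A)
y(54, n(6, (0 + H(6, 0))*P(-1))) - 4344 = sqrt(5)*sqrt(54) - 4344 = sqrt(5)*(3*sqrt(6)) - 4344 = 3*sqrt(30) - 4344 = -4344 + 3*sqrt(30)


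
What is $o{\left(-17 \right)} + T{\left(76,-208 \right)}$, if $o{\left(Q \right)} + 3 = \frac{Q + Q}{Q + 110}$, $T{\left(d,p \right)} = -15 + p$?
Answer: $- \frac{21052}{93} \approx -226.37$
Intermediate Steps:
$o{\left(Q \right)} = -3 + \frac{2 Q}{110 + Q}$ ($o{\left(Q \right)} = -3 + \frac{Q + Q}{Q + 110} = -3 + \frac{2 Q}{110 + Q}$)
$o{\left(-17 \right)} + T{\left(76,-208 \right)} = \frac{-330 - -17}{110 - 17} - 223 = \frac{-330 + 17}{93} - 223 = \frac{1}{93} \left(-313\right) - 223 = - \frac{313}{93} - 223 = - \frac{21052}{93}$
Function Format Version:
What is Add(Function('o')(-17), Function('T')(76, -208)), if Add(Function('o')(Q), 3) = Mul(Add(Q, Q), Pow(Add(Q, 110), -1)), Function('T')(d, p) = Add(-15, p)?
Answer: Rational(-21052, 93) ≈ -226.37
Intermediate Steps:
Function('o')(Q) = Add(-3, Mul(2, Q, Pow(Add(110, Q), -1))) (Function('o')(Q) = Add(-3, Mul(Add(Q, Q), Pow(Add(Q, 110), -1))) = Add(-3, Mul(Mul(2, Q), Pow(Add(110, Q), -1))) = Add(-3, Mul(2, Q, Pow(Add(110, Q), -1))))
Add(Function('o')(-17), Function('T')(76, -208)) = Add(Mul(Pow(Add(110, -17), -1), Add(-330, Mul(-1, -17))), Add(-15, -208)) = Add(Mul(Pow(93, -1), Add(-330, 17)), -223) = Add(Mul(Rational(1, 93), -313), -223) = Add(Rational(-313, 93), -223) = Rational(-21052, 93)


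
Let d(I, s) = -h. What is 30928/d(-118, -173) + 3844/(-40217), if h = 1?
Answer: -1243835220/40217 ≈ -30928.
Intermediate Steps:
d(I, s) = -1 (d(I, s) = -1*1 = -1)
30928/d(-118, -173) + 3844/(-40217) = 30928/(-1) + 3844/(-40217) = 30928*(-1) + 3844*(-1/40217) = -30928 - 3844/40217 = -1243835220/40217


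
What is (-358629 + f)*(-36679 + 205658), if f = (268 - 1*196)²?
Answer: -59724782655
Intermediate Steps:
f = 5184 (f = (268 - 196)² = 72² = 5184)
(-358629 + f)*(-36679 + 205658) = (-358629 + 5184)*(-36679 + 205658) = -353445*168979 = -59724782655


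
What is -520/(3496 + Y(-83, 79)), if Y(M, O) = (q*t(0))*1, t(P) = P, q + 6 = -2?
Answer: -65/437 ≈ -0.14874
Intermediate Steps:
q = -8 (q = -6 - 2 = -8)
Y(M, O) = 0 (Y(M, O) = -8*0*1 = 0*1 = 0)
-520/(3496 + Y(-83, 79)) = -520/(3496 + 0) = -520/3496 = (1/3496)*(-520) = -65/437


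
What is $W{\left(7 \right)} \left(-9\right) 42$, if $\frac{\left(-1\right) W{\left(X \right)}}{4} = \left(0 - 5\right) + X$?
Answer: $3024$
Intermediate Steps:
$W{\left(X \right)} = 20 - 4 X$ ($W{\left(X \right)} = - 4 \left(\left(0 - 5\right) + X\right) = - 4 \left(-5 + X\right) = 20 - 4 X$)
$W{\left(7 \right)} \left(-9\right) 42 = \left(20 - 28\right) \left(-9\right) 42 = \left(-8\right) \left(-9\right) 42 = 72 \cdot 42 = 3024$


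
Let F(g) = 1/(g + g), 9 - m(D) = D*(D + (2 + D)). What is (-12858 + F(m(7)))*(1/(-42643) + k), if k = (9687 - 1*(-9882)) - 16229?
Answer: -377255013398631/8784458 ≈ -4.2946e+7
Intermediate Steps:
m(D) = 9 - D*(2 + 2*D) (m(D) = 9 - D*(D + (2 + D)) = 9 - D*(2 + 2*D))
F(g) = 1/(2*g)
k = 3340 (k = (9687 + 9882) - 16229 = 19569 - 16229 = 3340)
(-12858 + F(m(7)))*(1/(-42643) + k) = (-12858 + 1/(2*(9 - 2*7 - 2*7²)))*(1/(-42643) + 3340) = (-12858 + 1/(2*(9 - 14 - 2*49)))*(-1/42643 + 3340) = (-12858 + 1/(2*(9 - 14 - 98)))*(142427619/42643) = (-12858 + (½)/(-103))*(142427619/42643) = (-12858 + (½)*(-1/103))*(142427619/42643) = (-12858 - 1/206)*(142427619/42643) = -2648749/206*142427619/42643 = -377255013398631/8784458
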